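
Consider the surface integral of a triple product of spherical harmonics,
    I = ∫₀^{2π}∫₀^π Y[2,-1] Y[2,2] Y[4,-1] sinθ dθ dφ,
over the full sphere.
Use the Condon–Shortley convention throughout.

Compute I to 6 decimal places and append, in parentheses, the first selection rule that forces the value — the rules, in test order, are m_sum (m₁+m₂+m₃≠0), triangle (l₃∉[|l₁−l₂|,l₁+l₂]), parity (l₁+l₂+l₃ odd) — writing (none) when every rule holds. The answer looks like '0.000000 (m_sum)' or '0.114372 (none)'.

m-sum 0 ✓  L=8 even ✓  0≤4≤4 ✓
Π(2lᵢ+1) = 5×5×9 = 225
triangle coeff Δ(2,2,4) = 1/630
Σ_t [0,0]: t=0:+1/16 = 1/16
(3j)²=2/35 [(2 2 4; 0 0 0)], sign=+1
Σ_t [0,0]: t=0:+1/144 = 1/144
(3j)²=1/126 [(2 2 4; -1 2 -1)], sign=-1
⇒ 4πI² = 5/49
I = (-1)√(5/49/(4π)) = -0.09011188
No selection rule forces the value: the integral is nonzero (none).

-0.090112 (none)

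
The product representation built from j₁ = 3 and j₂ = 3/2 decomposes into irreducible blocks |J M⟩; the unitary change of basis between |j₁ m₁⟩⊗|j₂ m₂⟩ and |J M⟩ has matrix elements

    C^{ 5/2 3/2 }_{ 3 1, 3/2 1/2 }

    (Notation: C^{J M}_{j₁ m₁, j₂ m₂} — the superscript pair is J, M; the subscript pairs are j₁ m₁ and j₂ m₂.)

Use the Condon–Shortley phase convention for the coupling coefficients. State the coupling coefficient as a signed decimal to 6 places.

j₁+j₂−J=2  J+j₁−j₂=4  J−j₁+j₂=1  j₁+j₂+J+1=8
(j₁±m₁, j₂±m₂, J±M) = (4,2,2,1,4,1)
P² = 576/35
sum k=1..2:
  [1] −1/6 = -1/6
  [2] +1/48 = 1/48
S = -7/48
C² = P²·S² = 7/20 ; C = -0.591608

-0.591608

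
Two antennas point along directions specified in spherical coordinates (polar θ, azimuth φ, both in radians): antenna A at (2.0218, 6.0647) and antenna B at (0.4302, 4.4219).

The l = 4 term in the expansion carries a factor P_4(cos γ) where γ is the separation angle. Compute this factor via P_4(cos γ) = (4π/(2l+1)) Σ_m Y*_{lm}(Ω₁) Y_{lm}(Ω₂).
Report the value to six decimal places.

-0.156206

Addition theorem: P_4(cos γ) = (4π/9) Σ_m Y*_{lm}(Ω₁) Y_{lm}(Ω₂), m = −4…4:
  m=-4: Y*=0.18635 - 0.22267j  Y=0.00532 + 0.01228j  product 0.00373 + 0.00110j
  m=-3: Y*=-0.31531 + 0.24242j  Y=0.06315 - 0.05312j  product -0.00703 + 0.03206j
  m=-2: Y*=0.08099 - 0.03783j  Y=-0.23261 - 0.15272j  product -0.02462 - 0.00357j
  m=-1: Y*=0.30258 - 0.06718j  Y=-0.14291 + 0.47806j  product -0.01113 + 0.15425j
  m=+0: Y*=-0.15193 + 0.00000j  Y=0.22231 + 0.00000j  product -0.03378 + 0.00000j
  m=+1: Y*=-0.30258 - 0.06718j  Y=0.14291 + 0.47806j  product -0.01113 - 0.15425j
  m=+2: Y*=0.08099 + 0.03783j  Y=-0.23261 + 0.15272j  product -0.02462 + 0.00357j
  m=+3: Y*=0.31531 + 0.24242j  Y=-0.06315 - 0.05312j  product -0.00703 - 0.03206j
  m=+4: Y*=0.18635 + 0.22267j  Y=0.00532 - 0.01228j  product 0.00373 - 0.00110j
Σ over m = -0.11187 - 0.00000j; ×(4π/9) → -0.15621 - 0.00000j. Real part: -0.156206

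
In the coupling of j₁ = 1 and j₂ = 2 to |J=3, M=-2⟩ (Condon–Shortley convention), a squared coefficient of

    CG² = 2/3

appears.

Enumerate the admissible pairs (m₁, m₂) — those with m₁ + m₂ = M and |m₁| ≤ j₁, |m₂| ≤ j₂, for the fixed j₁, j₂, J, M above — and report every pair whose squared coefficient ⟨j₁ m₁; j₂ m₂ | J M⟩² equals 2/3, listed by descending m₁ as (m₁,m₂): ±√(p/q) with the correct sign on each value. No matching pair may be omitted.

Admissible pairs with m₁+m₂ = M = -2: (-1,-1), (0,-2)
  (m₁,m₂)=(0,-2): CG² = 1/3, CG = +√(1/3)
  (m₁,m₂)=(-1,-1): CG² = 2/3, CG = +√(2/3)   ← matches the target
Pairs with CG² = 2/3: (-1,-1): +√(2/3)

(-1,-1): +√(2/3)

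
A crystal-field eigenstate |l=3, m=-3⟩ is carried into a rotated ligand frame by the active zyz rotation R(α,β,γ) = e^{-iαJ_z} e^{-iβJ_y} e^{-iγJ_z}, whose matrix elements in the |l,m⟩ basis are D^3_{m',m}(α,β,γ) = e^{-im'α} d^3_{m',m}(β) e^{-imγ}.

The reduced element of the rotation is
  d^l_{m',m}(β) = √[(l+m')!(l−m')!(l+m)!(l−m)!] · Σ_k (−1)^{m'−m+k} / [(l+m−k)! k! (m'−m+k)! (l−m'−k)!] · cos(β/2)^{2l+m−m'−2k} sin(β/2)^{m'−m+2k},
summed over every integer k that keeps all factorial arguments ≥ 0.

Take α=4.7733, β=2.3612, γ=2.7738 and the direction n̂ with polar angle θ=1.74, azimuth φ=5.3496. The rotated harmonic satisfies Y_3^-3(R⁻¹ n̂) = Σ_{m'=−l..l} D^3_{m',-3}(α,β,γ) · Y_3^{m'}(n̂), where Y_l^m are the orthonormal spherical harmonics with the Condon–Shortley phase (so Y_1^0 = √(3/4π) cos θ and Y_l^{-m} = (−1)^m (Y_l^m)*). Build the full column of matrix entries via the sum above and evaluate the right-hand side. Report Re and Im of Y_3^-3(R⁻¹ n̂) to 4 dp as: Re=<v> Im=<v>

Re=0.0173 Im=0.1502

Need the full column D^3_{m',-3} for m'=−3..3 at α=4.7733, β=2.3612, γ=2.7738.
cos(β/2)=0.380370, sin(β/2)=0.924834
d^3_{-3,-3}: single k=0 term ⇒ +0.003029;  D = -0.002411-0.001833i
d^3_{-2,-3}: single k=0 term ⇒ -0.018037;  D = -0.010024+0.014996i
d^3_{-1,-3}: single k=0 term ⇒ +0.069342;  D = +0.059888+0.034955i
d^3_{0,-3}: single k=0 term ⇒ -0.194682;  D = +0.087720-0.173799i
d^3_{1,-3}: single k=0 term ⇒ +0.409934;  D = -0.376528-0.162089i
d^3_{2,-3}: single k=0 term ⇒ -0.630379;  D = -0.213546+0.593107i
d^3_{3,-3}: single k=0 term ⇒ +0.625726;  D = +0.600540+0.175738i
Y_3^{m'}(θ=1.74,φ=5.3496) and Σ D·Y over m':
  (-0.0024-0.0018i)·(-0.3766+0.1336i)  (-0.0100+0.0150i)·(+0.0488-0.1599i)  (+0.0599+0.0350i)·(-0.1627-0.2197i)  (+0.0877-0.1738i)·(+0.1796+0.0000i)  (-0.3765-0.1621i)·(+0.1627-0.2197i)  (-0.2135+0.5931i)·(+0.0488+0.1599i)  (+0.6005+0.1757i)·(+0.3766+0.1336i)
Y_3^-3(R⁻¹ n̂) = +0.017308+0.150234i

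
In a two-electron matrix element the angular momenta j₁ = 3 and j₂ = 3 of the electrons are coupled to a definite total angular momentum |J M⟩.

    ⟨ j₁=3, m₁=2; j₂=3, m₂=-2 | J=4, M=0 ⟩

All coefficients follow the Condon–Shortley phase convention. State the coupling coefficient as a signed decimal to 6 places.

triangle: 2!·4!·4!/11! = 1152/39916800
(j±m)!: 5!·1!·1!·5!·4!·4! = 8294400
prefactor² = (2J+1)·Δ·N² = 165888/77
  k=0: +1/(0!·2!·1!·1!·3!·3!) = 1/72
  k=1: −1/(1!·1!·0!·0!·4!·4!) = -1/576
Σ = 7/576  ⇒  CG² = 165888/77·(7/576)² = 7/22
CG = +√(7/22) = +0.564076

+0.564076  (= +√(7/22))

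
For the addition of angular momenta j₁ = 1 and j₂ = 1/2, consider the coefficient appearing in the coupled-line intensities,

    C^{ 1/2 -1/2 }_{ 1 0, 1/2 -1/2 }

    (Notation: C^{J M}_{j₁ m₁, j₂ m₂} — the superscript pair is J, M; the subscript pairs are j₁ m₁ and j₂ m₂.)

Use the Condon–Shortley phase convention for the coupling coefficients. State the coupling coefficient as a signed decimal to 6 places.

triangle: 1!*1!*0!/3! = 1/6
(j±m)!: 1!*1!*0!*1!*0!*1! = 1
prefactor² = (2J+1)*Δ*N² = 1/3
  k=0: +1/(0!*1!*1!*0!*0!*0!) = 1
Σ = 1  ⇒  CG² = 1/3*1² = 1/3
CG = +√(1/3) = +0.577350

+0.577350  (= +√(1/3))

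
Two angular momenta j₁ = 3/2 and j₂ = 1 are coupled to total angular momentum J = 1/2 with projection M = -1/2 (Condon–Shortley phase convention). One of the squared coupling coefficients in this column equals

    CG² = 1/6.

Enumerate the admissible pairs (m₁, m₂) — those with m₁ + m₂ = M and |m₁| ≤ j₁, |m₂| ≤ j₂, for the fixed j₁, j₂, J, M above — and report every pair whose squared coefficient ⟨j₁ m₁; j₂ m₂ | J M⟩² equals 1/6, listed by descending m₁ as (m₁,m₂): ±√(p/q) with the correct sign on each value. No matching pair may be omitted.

Admissible pairs with m₁+m₂ = M = -1/2: (-3/2,1), (-1/2,0), (1/2,-1)
  (m₁,m₂)=(1/2,-1): CG² = 1/6, CG = +√(1/6)   ← matches the target
  (m₁,m₂)=(-1/2,0): CG² = 1/3, CG = −√(1/3)
  (m₁,m₂)=(-3/2,1): CG² = 1/2, CG = +√(1/2)
Pairs with CG² = 1/6: (1/2,-1): +√(1/6)

(1/2,-1): +√(1/6)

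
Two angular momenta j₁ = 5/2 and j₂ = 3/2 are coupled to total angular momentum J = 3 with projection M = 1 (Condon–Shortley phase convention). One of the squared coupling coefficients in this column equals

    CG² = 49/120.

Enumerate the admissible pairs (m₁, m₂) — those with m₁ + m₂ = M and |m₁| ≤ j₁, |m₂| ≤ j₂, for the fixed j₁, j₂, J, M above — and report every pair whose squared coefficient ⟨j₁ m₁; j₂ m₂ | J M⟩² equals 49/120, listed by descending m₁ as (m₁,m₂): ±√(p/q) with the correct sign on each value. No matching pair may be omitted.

Admissible pairs with m₁+m₂ = M = 1: (-1/2,3/2), (1/2,1/2), (3/2,-1/2), (5/2,-3/2)
  (m₁,m₂)=(5/2,-3/2): CG² = 1/8, CG = +√(1/8)
  (m₁,m₂)=(3/2,-1/2): CG² = 49/120, CG = +√(49/120)   ← matches the target
  (m₁,m₂)=(1/2,1/2): CG² = 1/60, CG = −√(1/60)
  (m₁,m₂)=(-1/2,3/2): CG² = 9/20, CG = −√(9/20)
Pairs with CG² = 49/120: (3/2,-1/2): +√(49/120)

(3/2,-1/2): +√(49/120)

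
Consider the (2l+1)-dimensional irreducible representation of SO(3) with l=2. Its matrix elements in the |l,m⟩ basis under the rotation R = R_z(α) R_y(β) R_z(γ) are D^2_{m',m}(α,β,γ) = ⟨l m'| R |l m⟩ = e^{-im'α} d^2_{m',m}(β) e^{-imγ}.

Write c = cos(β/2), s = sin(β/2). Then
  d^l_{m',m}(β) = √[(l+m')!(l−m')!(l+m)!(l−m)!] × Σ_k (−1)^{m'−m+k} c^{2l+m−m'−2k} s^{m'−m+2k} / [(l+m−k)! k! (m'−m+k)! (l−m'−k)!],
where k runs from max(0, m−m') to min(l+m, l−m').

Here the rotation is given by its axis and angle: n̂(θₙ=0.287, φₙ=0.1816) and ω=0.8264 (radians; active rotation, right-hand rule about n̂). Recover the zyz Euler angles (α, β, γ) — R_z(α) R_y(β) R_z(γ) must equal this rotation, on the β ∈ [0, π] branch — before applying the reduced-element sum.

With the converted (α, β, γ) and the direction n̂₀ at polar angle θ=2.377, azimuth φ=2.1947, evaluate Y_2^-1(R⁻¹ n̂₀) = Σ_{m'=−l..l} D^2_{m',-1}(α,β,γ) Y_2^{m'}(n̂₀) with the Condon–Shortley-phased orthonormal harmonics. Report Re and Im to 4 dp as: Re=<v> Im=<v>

Re=-0.0530 Im=0.3354

Axis–angle → zyz. n̂ = (sinθₙcosφₙ, sinθₙsinφₙ, cosθₙ) = (+0.278421, +0.051125, +0.959097), ω = 0.8264.
R = I cosω + sinω [n̂]ₓ + (1−cosω) n̂n̂ᵀ gives
  R = [+0.702525, -0.700823, +0.123713; +0.710003, +0.678371, -0.188966; +0.048509, +0.220590, +0.974160]
β = atan2(√(R₁₃²+R₂₃²), R₃₃) = 0.227826; α = atan2(R₂₃, R₁₃) mod 2π = 5.292048; γ = atan2(R₃₂, −R₃₁) mod 2π = 1.787256
Need the full column D^2_{m',-1} for m'=−2..2 at α=5.2920, β=0.2278, γ=1.7873.
cos(β/2)=0.993519, sin(β/2)=0.113667
d^2_{-2,-1}: single k=1 term ⇒ +0.222942;  D = +0.218716-0.043203i
d^2_{-1,-1}: k∈[0..1] ⇒ +0.974327 -0.038260 = +0.936067;  D = +0.654765+0.668957i
d^2_{0,-1}: k∈[0..1] ⇒ -0.273048 +0.003574 = -0.269474;  D = +0.057876-0.263185i
d^2_{1,-1}: k∈[0..1] ⇒ +0.038260 -0.000167 = +0.038093;  D = -0.035608+0.013533i
d^2_{2,-1}: single k=0 term ⇒ -0.002918;  D = +0.002361+0.001714i
Y_2^{m'}(θ=2.377,φ=2.1947) and Σ D·Y over m':
  (+0.2187-0.0432i)·(-0.0588+0.1755i)  (+0.6548+0.6690i)·(+0.2255+0.3132i)  (+0.0579-0.2632i)·(+0.1774+0.0000i)  (-0.0356+0.0135i)·(-0.2255+0.3132i)  (+0.0024+0.0017i)·(-0.0588-0.1755i)
Y_2^-1(R⁻¹ n̂) = -0.052958+0.335449i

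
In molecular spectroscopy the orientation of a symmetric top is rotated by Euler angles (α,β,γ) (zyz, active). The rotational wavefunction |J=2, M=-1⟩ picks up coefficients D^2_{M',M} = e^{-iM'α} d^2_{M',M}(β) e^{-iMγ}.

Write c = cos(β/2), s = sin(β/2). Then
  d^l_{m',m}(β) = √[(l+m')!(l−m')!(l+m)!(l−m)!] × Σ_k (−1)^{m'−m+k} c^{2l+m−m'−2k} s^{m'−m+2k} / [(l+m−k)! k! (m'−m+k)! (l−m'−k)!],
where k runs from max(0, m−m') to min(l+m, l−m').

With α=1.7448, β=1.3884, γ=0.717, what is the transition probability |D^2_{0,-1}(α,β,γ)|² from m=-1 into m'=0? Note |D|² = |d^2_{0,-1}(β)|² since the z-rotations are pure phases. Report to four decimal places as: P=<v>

P=0.0477

D^2_{0,-1}(1.7448,1.3884,0.7170) = e^{-i·0·1.7448}·d^2_{0,-1}(1.3884)·e^{-i·-1·0.7170}. Compute d first:
c=cos(1.388400/2)=0.768566, s=sin(1.388400/2)=0.639771; N=√[2·2·1·6]=4.898979
k: max(0,(-1)−(0))=0 … min(2+(-1),2−(0))=1
  k=0: (−1)^1·4.8990/(2)·0.7686^3·0.6398^1 = -0.711448
  k=1: (−1)^2·4.8990/(2)·0.7686^1·0.6398^3 = +0.492981
d^2_{0,-1}(1.3884) = -0.711448 +0.492981 = -0.218467
|D^2_{0,-1}|² = |d^2_{0,-1}(β)|² = (-0.218467)² = 0.047728 (the z-rotation phases have unit modulus)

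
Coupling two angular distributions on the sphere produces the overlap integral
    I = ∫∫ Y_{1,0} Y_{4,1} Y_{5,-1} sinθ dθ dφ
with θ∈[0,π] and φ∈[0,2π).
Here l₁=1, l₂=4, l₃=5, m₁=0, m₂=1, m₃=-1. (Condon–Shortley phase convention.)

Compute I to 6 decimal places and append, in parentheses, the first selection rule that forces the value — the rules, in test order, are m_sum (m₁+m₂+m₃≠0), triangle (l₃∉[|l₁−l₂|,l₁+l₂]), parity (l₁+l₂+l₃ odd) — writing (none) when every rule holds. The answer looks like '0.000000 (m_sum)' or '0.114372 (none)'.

-0.240571 (none)

Rules hold: Σm=0, L=10 even, 3≤5≤5.
N = 3·9·11 = 297
Δ = 0!·2!·8!/11! = 1/495
Racah Σ t=0..0: t=0:+1/576 = 1/576
⇒ 3j(1 4 5; 0 0 0)² = 5/99, sgn -1
Racah Σ t=0..0: t=0:+1/720 = 1/720
⇒ 3j(1 4 5; 0 1 -1)² = 8/165, sgn +1
4πI² = N·(3j₀)²·(3jₘ)² = 8/11
I = -1·√(0.727273/4π) = -0.24057125
No selection rule forces the value: the integral is nonzero (none).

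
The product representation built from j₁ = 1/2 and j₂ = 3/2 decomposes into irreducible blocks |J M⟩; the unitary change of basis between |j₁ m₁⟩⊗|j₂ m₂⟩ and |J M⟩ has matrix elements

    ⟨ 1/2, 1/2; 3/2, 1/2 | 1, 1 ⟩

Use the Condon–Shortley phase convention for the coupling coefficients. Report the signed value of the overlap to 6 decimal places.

+√(1/4) = +0.500000

triangle: 1!·0!·2!/4! = 2/24
(j±m)!: 1!·0!·2!·1!·2!·0! = 4
prefactor² = (2J+1)·Δ·N² = 1
  k=0: +1/(0!·1!·0!·2!·0!·0!) = 1/2
Σ = 1/2  ⇒  CG² = 1·(1/2)² = 1/4
CG = +√(1/4) = +0.500000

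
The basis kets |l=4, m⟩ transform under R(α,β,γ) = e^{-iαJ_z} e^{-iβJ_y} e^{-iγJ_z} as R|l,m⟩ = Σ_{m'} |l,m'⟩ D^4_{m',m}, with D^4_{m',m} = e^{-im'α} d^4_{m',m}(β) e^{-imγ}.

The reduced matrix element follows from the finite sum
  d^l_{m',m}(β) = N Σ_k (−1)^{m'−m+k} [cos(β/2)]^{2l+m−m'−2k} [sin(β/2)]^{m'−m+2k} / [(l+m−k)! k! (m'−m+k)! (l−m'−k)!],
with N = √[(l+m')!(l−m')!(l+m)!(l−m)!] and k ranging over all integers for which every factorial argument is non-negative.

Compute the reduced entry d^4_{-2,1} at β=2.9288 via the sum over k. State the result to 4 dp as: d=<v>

d=0.4085

d^4_{-2,1}(β=2.9288) via the finite sum:
With c≡cos(β/2)=0.106196 and s≡sin(β/2)=0.994345, N=[2·720·120·6]^{1/2}=1018.233765
k∈{3,4,5} keeps every argument non-negative
  k=3: (−1)^0·1018.2338/(72)·0.1062^5·0.9943^3 = +0.000188
  k=4: (−1)^1·1018.2338/(48)·0.1062^3·0.9943^5 = -0.024695
  k=5: (−1)^2·1018.2338/(240)·0.1062^1·0.9943^7 = +0.433016
d^4_{-2,1}(2.9288) = +0.000188 -0.024695 +0.433016 = +0.408508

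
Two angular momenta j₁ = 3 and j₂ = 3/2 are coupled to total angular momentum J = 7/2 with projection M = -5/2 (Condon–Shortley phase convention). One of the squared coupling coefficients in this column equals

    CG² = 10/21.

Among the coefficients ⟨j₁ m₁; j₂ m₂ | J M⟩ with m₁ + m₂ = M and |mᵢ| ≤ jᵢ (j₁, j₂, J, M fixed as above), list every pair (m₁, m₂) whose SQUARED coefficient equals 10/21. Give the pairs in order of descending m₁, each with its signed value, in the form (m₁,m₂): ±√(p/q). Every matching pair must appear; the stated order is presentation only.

(-1,-3/2): +√(10/21)

Admissible pairs with m₁+m₂ = M = -5/2: (-3,1/2), (-2,-1/2), (-1,-3/2)
  (m₁,m₂)=(-1,-3/2): CG² = 10/21, CG = +√(10/21)   ← matches the target
  (m₁,m₂)=(-2,-1/2): CG² = 1/7, CG = −√(1/7)
  (m₁,m₂)=(-3,1/2): CG² = 8/21, CG = −√(8/21)
Pairs with CG² = 10/21: (-1,-3/2): +√(10/21)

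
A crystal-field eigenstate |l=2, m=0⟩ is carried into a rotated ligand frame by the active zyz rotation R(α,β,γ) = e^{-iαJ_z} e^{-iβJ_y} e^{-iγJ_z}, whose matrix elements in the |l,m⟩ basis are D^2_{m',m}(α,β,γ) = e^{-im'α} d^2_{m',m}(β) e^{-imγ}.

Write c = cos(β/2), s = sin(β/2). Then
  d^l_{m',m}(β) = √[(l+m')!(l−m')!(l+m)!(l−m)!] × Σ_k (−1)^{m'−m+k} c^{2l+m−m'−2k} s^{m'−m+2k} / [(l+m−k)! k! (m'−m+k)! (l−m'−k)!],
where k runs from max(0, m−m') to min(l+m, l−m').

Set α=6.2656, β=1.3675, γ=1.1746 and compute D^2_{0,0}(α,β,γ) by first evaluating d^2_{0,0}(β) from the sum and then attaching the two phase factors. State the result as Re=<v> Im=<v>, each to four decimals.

Re=-0.4389 Im=0.0000

D^2_{0,0}(6.2656,1.3675,1.1746) = e^{-i·0·6.2656}·d^2_{0,0}(1.3675)·e^{-i·0·1.1746}. Compute d first:
Half-angle: c=0.775209, s=0.631704. N=√(2·2·2·2)=4.000000
k: max(0,(0)−(0))=0 … min(2+(0),2−(0))=2
  k=0: (−1)^0·4.0000/(4)·0.7752^4·0.6317^0 = +0.361140
  k=1: (−1)^1·4.0000/(1)·0.7752^2·0.6317^2 = -0.959237
  k=2: (−1)^2·4.0000/(4)·0.7752^0·0.6317^4 = +0.159241
d^2_{0,0}(1.3675) = +0.361140 -0.959237 +0.159241 = -0.438855
Phases: e^{-i·(0)·6.2656}=+1.000000+0.000000i, e^{-i·(0)·1.1746}=+1.000000+0.000000i ⇒ D=-0.438855+0.000000i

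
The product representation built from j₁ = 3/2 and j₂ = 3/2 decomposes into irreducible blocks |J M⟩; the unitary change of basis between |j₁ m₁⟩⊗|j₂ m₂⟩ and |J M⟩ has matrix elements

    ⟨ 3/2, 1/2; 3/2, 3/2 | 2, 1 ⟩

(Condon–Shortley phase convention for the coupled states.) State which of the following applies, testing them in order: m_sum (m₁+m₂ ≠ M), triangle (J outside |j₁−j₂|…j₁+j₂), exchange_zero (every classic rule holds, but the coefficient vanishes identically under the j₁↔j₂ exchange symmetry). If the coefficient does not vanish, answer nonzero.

m_sum

m-sum: m₁+m₂ = 1/2+3/2 = 2, M = 1  ✗ ⇒ coefficient is 0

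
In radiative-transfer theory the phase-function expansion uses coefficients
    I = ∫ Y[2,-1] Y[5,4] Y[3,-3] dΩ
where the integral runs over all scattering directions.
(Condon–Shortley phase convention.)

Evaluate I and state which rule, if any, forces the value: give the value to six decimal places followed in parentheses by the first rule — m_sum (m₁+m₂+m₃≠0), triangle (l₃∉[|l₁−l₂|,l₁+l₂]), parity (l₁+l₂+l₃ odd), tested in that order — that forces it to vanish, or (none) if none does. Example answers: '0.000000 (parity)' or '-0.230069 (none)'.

0.219610 (none)

m-sum 0 ✓  L=10 even ✓  3≤3≤7 ✓
Π(2lᵢ+1) = 5×11×7 = 385
triangle coeff Δ(2,5,3) = 1/2310
Σ_t [2,2]: t=2:+1/144 = 1/144
(3j)²=10/231 [(2 5 3; 0 0 0)], sign=-1
Σ_t [3,3]: t=3:−1/4320 = -1/4320
(3j)²=2/55 [(2 5 3; -1 4 -3)], sign=-1
⇒ 4πI² = 20/33
I = (+1)√(20/33/(4π)) = 0.21961050
No selection rule forces the value: the integral is nonzero (none).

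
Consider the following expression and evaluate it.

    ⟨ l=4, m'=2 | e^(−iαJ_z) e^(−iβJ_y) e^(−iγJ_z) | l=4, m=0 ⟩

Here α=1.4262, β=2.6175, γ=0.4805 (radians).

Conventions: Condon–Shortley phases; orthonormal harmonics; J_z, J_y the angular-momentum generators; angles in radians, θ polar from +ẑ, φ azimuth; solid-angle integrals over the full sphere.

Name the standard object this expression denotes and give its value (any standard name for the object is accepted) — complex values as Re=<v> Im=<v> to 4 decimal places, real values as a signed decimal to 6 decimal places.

This is a Wigner D-matrix element — the rotation-matrix element ⟨l m'| R(α,β,γ) |l m⟩ in the angular-momentum basis.
Split into d^4_{2,0}(β=2.6175) × two z-phases.
Half-angle: c=0.259058, s=0.965862. N=√(720·2·24·24)=910.735966
k: max(0,(0)−(2))=0 … min(4+(0),4−(2))=2
  k=0: (−1)^2·910.7360/(96)·0.2591^6·0.9659^2 = +0.002675
  k=1: (−1)^3·910.7360/(36)·0.2591^4·0.9659^4 = -0.099160
  k=2: (−1)^4·910.7360/(96)·0.2591^2·0.9659^6 = +0.516897
d^4_{2,0}(2.6175) = +0.002675 -0.099160 +0.516897 = +0.420412
Phases: e^{-i·(2)·1.4262}=-0.958474-0.285178i, e^{-i·(0)·0.4805}=+1.000000+0.000000i ⇒ D=-0.402954-0.119893i

Wigner D-matrix element, Re=-0.4030 Im=-0.1199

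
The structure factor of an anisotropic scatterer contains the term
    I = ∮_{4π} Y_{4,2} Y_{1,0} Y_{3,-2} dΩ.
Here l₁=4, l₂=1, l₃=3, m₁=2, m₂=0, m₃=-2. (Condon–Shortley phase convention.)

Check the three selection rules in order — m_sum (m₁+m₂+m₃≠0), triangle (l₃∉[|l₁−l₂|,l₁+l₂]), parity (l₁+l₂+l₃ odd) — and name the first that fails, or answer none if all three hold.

none

azimuthal sum: 2 + 0 − 2 = 0  ✓
3 ≤ 3 ≤ 5 (triangle on l)  ✓
L = 4 + 1 + 3 = 8 (even)  ✓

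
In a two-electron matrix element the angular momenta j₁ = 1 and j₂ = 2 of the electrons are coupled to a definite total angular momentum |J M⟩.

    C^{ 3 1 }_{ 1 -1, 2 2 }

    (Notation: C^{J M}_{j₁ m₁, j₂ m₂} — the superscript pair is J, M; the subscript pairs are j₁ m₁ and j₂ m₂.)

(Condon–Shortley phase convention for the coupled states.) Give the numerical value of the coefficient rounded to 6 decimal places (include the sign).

triangle: 0!·2!·4!/7! = 48/5040
(j±m)!: 0!·2!·4!·0!·4!·2! = 2304
prefactor² = (2J+1)·Δ·N² = 768/5
  k=0: +1/(0!·0!·2!·4!·0!·0!) = 1/48
Σ = 1/48  ⇒  CG² = 768/5·(1/48)² = 1/15
CG = +√(1/15) = +0.258199

+√(1/15) = +0.258199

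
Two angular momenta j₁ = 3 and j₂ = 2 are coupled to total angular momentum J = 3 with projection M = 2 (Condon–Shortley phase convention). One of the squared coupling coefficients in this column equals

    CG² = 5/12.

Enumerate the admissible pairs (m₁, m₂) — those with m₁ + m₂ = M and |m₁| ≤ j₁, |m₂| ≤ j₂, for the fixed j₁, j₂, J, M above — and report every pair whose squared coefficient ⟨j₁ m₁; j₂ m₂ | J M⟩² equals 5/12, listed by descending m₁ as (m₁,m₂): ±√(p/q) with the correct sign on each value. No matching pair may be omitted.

Admissible pairs with m₁+m₂ = M = 2: (0,2), (1,1), (2,0), (3,-1)
  (m₁,m₂)=(3,-1): CG² = 5/12, CG = +√(5/12)   ← matches the target
  (m₁,m₂)=(2,0): CG² = 0/1, CG = 0
  (m₁,m₂)=(1,1): CG² = 1/4, CG = −√(1/4)
  (m₁,m₂)=(0,2): CG² = 1/3, CG = +√(1/3)
Pairs with CG² = 5/12: (3,-1): +√(5/12)

(3,-1): +√(5/12)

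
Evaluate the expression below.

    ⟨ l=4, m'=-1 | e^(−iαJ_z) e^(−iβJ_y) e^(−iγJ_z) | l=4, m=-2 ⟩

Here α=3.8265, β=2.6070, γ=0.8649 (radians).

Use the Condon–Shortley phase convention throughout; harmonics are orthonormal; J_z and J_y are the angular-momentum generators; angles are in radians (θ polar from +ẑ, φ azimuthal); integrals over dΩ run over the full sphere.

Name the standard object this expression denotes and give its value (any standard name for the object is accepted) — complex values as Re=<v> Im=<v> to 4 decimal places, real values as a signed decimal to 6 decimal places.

This is a Wigner D-matrix element — the rotation-matrix element ⟨l m'| R(α,β,γ) |l m⟩ in the angular-momentum basis.
D^4_{-1,-2}(3.8265,2.6070,0.8649) = e^{-i·-1·3.8265}·d^4_{-1,-2}(2.6070)·e^{-i·-2·0.8649}. Compute d first:
c=cos(2.607000/2)=0.264125, s=sin(2.607000/2)=0.964489; N=√[6·120·2·720]=1018.233765
The bounds max(0,m−m')=0 and min(l+m,l−m')=2 give 3 terms
  k=0: (−1)^1·1018.2338/(240)·0.2641^7·0.9645^1 = -0.000367
  k=1: (−1)^2·1018.2338/(48)·0.2641^5·0.9645^3 = +0.024465
  k=2: (−1)^3·1018.2338/(72)·0.2641^3·0.9645^5 = -0.217484
d^4_{-1,-2}(2.6070) = -0.000367 +0.024465 -0.217484 = -0.193386
D = (-0.774478-0.632601i)·(-0.193386)·(-0.158335+0.987386i) = -0.144507+0.128514i

Wigner D-matrix element, Re=-0.1445 Im=0.1285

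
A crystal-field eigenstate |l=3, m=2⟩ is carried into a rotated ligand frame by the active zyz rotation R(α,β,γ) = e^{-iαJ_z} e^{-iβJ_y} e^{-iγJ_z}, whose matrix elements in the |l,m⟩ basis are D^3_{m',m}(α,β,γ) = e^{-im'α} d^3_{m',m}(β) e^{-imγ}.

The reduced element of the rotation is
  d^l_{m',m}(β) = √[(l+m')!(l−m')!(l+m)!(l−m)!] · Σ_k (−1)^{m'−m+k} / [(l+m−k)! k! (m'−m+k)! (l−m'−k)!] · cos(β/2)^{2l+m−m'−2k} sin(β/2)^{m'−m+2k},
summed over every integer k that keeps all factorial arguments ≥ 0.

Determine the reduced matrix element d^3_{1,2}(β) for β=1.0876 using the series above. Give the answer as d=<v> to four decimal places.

d^3_{1,2}(β=1.0876) via the finite sum:
c=cos(1.087600/2)=0.855749, s=sin(1.087600/2)=0.517392; N=√[24·2·120·1]=75.894664
k∈{1,2} keeps every argument non-negative
  k=1: (−1)^0·75.8947/(24)·0.8557^5·0.5174^1 = +0.750846
  k=2: (−1)^1·75.8947/(12)·0.8557^3·0.5174^3 = -0.548943
d^3_{1,2}(1.0876) = +0.750846 -0.548943 = +0.201903

d=0.2019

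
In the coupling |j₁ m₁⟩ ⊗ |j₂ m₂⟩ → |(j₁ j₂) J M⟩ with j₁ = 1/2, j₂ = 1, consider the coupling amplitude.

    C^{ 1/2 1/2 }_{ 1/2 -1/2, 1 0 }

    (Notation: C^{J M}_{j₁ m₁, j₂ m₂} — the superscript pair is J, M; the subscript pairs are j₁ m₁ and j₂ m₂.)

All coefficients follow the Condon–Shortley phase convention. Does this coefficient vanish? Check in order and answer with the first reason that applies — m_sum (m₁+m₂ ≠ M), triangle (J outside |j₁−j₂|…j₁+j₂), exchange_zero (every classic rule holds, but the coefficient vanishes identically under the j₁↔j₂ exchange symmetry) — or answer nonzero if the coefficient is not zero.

m_sum

m-sum: m₁+m₂ = -1/2+0 = -1/2, M = 1/2  ✗ ⇒ coefficient is 0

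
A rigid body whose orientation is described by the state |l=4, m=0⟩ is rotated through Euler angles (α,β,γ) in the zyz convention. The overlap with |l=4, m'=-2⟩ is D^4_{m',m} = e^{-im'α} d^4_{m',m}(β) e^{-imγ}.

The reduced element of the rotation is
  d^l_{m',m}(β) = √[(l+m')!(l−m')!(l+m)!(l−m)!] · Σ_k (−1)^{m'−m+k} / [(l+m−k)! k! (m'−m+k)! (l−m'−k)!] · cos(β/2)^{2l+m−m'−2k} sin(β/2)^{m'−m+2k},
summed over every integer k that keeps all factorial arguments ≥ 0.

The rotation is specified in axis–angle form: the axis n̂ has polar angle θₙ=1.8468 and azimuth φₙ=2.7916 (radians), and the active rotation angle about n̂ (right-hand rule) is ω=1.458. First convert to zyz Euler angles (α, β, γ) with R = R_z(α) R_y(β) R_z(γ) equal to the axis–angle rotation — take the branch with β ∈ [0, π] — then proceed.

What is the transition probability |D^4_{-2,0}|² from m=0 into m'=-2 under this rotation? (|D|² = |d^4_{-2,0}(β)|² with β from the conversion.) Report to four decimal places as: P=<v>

Axis–angle → zyz. n̂ = (sinθₙcosφₙ, sinθₙsinφₙ, cosθₙ) = (-0.903822, +0.329913, -0.272513), ω = 1.4580.
R = I cosω + sinω [n̂]ₓ + (1−cosω) n̂n̂ᵀ gives
  R = [+0.837504, +0.006161, +0.546397; -0.535401, +0.209149, +0.818292; -0.109237, -0.977864, +0.178462]
β = atan2(√(R₁₃²+R₂₃²), R₃₃) = 1.391374; α = atan2(R₂₃, R₁₃) mod 2π = 0.982059; γ = atan2(R₃₂, −R₃₁) mod 2π = 4.823637
First d^4_{-2,0}(β=1.3914), then the phase factors e^{-i(-2)α} and e^{-i(0)γ}:
With c≡cos(β/2)=0.767614 and s≡sin(β/2)=0.640913, N=[2·720·24·24]^{1/2}=910.735966
k: max(0,(0)−(-2))=2 … min(4+(0),4−(-2))=4
  k=2: (−1)^0·910.7360/(96)·0.7676^6·0.6409^2 = +0.797215
  k=3: (−1)^1·910.7360/(36)·0.7676^4·0.6409^4 = -1.482029
  k=4: (−1)^2·910.7360/(96)·0.7676^2·0.6409^6 = +0.387436
d^4_{-2,0}(1.3914) = +0.797215 -1.482029 +0.387436 = -0.297377
|D^4_{-2,0}|² = |d^4_{-2,0}(β)|² = (-0.297377)² = 0.088433 (the z-rotation phases have unit modulus)

P=0.0884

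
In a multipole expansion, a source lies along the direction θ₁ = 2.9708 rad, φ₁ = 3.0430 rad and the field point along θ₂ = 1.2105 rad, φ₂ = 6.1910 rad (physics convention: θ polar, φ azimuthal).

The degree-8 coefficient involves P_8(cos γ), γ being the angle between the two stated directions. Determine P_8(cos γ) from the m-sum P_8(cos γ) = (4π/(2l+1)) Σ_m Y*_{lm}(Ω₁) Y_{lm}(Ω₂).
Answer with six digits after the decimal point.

Term-by-term m-sum for l=8 (normalisation 4π/17 = 0.739198):
  [-8]  conj(Y_{8,-8})(Ω₁) = +0.000000-0.000000i ; Y_{8,-8}(Ω₂) = +0.224353+0.203821i ; Δ = +0.000000-0.000000i
  [-7]  conj(Y_{8,-7})(Ω₁) = +0.000006-0.000005i ; Y_{8,-7}(Ω₂) = +0.364932+0.274724i ; Δ = +0.000004-0.000000i
  [-6]  conj(Y_{8,-6})(Ω₁) = +0.000102-0.000069i ; Y_{8,-6}(Ω₂) = +0.185922+0.114787i ; Δ = +0.000027-0.000001i
  [-5]  conj(Y_{8,-5})(Ω₁) = +0.001158-0.000622i ; Y_{8,-5}(Ω₂) = -0.209245-0.103912i ; Δ = -0.000307+0.000010i
  [-4]  conj(Y_{8,-4})(Ω₁) = +0.009656-0.004019i ; Y_{8,-4}(Ω₂) = -0.297024-0.114775i ; Δ = -0.003329+0.000085i
  [-3]  conj(Y_{8,-3})(Ω₁) = +0.058741-0.017899i ; Y_{8,-3}(Ω₂) = +0.090038+0.025556i ; Δ = +0.005746-0.000110i
  [-2]  conj(Y_{8,-2})(Ω₁) = +0.248081-0.049562i ; Y_{8,-2}(Ω₂) = +0.324064+0.060434i ; Δ = +0.083389-0.001069i
  [-1]  conj(Y_{8,-1})(Ω₁) = +0.638521-0.063158i ; Y_{8,-1}(Ω₂) = -0.031372-0.002900i ; Δ = -0.020215+0.000130i
  [+0]  conj(Y_{8,0})(Ω₁) = +0.627419-0.000000i ; Y_{8,0}(Ω₂) = -0.327838+0.000000i ; Δ = -0.205692+0.000000i
  [+1]  conj(Y_{8,1})(Ω₁) = -0.638521-0.063158i ; Y_{8,1}(Ω₂) = +0.031372-0.002900i ; Δ = -0.020215-0.000130i
  [+2]  conj(Y_{8,2})(Ω₁) = +0.248081+0.049562i ; Y_{8,2}(Ω₂) = +0.324064-0.060434i ; Δ = +0.083389+0.001069i
  [+3]  conj(Y_{8,3})(Ω₁) = -0.058741-0.017899i ; Y_{8,3}(Ω₂) = -0.090038+0.025556i ; Δ = +0.005746+0.000110i
  [+4]  conj(Y_{8,4})(Ω₁) = +0.009656+0.004019i ; Y_{8,4}(Ω₂) = -0.297024+0.114775i ; Δ = -0.003329-0.000085i
  [+5]  conj(Y_{8,5})(Ω₁) = -0.001158-0.000622i ; Y_{8,5}(Ω₂) = +0.209245-0.103912i ; Δ = -0.000307-0.000010i
  [+6]  conj(Y_{8,6})(Ω₁) = +0.000102+0.000069i ; Y_{8,6}(Ω₂) = +0.185922-0.114787i ; Δ = +0.000027+0.000001i
  [+7]  conj(Y_{8,7})(Ω₁) = -0.000006-0.000005i ; Y_{8,7}(Ω₂) = -0.364932+0.274724i ; Δ = +0.000004+0.000000i
  [+8]  conj(Y_{8,8})(Ω₁) = +0.000000+0.000000i ; Y_{8,8}(Ω₂) = +0.224353-0.203821i ; Δ = +0.000000+0.000000i
Total Σ_m = -0.075061-0.000000i. Multiply by 0.739198: -0.055485-0.000000i. P_8(cos γ) = -0.055485

-0.055485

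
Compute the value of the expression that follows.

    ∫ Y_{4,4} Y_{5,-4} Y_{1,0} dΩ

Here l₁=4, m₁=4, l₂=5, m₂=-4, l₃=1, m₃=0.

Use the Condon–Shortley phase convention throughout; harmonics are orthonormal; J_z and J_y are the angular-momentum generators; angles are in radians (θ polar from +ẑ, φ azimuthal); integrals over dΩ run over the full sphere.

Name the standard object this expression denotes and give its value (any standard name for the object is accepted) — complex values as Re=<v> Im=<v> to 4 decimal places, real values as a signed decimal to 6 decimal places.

Gaunt coefficient, +0.147319

This is a Gaunt coefficient — the integral of a triple product of spherical harmonics over the sphere.
Checks pass: Σm=0; 10 even; l₃=1∈[1,9].
(2·4+1)(2·5+1)(2·1+1) = 297
Δ: 8! 0! 2! / 11! → 1/495
sum: t=4:+1/576 = 1/576
3j²(4 5 1; 0 0 0) = Δ·Π!·Σ² = 5/99  (sign -1)
sum: t=0:+1/40320 = 1/40320
3j²(4 5 1; 4 -4 0) = Δ·Π!·Σ² = 1/55  (sign -1)
combine: 4πI² = 297·5/99·1/55 = 3/11
take √, sign +1: I = 0.14731920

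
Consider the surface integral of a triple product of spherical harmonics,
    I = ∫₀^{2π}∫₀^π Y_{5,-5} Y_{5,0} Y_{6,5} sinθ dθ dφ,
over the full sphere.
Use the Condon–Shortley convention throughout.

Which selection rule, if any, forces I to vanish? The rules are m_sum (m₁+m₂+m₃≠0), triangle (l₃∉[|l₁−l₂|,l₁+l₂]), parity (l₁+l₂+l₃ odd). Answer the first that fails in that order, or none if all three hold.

none

m₁+m₂+m₃ = -5 + 0 + 5 = 0  ✓
triangle: |5−5|=0 ≤ l₃=6 ≤ 5+5=10  ✓
parity: l₁+l₂+l₃ = 16 is even  ✓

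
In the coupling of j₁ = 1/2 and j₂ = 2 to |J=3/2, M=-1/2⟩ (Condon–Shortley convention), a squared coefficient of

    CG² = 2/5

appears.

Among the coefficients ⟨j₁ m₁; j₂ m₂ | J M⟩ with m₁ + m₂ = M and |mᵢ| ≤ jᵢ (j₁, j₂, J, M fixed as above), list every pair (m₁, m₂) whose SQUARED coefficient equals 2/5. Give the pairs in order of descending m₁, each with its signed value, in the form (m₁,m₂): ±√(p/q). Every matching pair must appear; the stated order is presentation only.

Admissible pairs with m₁+m₂ = M = -1/2: (-1/2,0), (1/2,-1)
  (m₁,m₂)=(1/2,-1): CG² = 3/5, CG = +√(3/5)
  (m₁,m₂)=(-1/2,0): CG² = 2/5, CG = −√(2/5)   ← matches the target
Pairs with CG² = 2/5: (-1/2,0): −√(2/5)

(-1/2,0): −√(2/5)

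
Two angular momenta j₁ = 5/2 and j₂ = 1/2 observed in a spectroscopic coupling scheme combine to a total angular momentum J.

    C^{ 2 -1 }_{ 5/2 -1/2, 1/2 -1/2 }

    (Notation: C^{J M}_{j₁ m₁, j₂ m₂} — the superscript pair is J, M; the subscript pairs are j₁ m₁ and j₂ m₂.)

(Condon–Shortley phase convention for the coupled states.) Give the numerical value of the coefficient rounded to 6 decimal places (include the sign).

+√(1/3) = +0.577350

j₁+j₂−J=1  J+j₁−j₂=4  J−j₁+j₂=0  j₁+j₂+J+1=6
(j₁±m₁, j₂±m₂, J±M) = (2,3,0,1,1,3)
P² = 12
sum k=0..0:
  [0] +1/6 = 1/6
S = 1/6
C² = P²·S² = 1/3 ; C = +0.577350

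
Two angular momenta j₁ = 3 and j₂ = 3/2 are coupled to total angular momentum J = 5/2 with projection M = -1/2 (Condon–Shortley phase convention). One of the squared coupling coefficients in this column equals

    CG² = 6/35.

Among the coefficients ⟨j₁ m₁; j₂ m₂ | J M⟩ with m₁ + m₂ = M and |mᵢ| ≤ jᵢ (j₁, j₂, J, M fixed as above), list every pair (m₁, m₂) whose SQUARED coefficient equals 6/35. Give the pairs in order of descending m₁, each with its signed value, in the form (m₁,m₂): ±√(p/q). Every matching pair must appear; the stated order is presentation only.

(0,-1/2): −√(6/35)

Admissible pairs with m₁+m₂ = M = -1/2: (-2,3/2), (-1,1/2), (0,-1/2), (1,-3/2)
  (m₁,m₂)=(1,-3/2): CG² = 27/70, CG = +√(27/70)
  (m₁,m₂)=(0,-1/2): CG² = 6/35, CG = −√(6/35)   ← matches the target
  (m₁,m₂)=(-1,1/2): CG² = 1/70, CG = −√(1/70)
  (m₁,m₂)=(-2,3/2): CG² = 3/7, CG = +√(3/7)
Pairs with CG² = 6/35: (0,-1/2): −√(6/35)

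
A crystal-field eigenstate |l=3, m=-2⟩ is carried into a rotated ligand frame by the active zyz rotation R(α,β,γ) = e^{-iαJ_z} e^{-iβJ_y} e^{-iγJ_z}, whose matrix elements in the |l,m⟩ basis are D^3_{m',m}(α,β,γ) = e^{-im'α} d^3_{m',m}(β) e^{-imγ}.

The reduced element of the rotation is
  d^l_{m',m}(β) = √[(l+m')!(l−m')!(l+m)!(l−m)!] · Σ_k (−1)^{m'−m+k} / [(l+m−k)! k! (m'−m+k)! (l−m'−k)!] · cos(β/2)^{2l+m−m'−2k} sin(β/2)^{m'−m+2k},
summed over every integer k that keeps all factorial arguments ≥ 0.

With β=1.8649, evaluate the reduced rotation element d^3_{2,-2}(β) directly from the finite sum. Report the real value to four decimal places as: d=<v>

d^3_{2,-2}(β=1.8649) via the finite sum:
With c≡cos(β/2)=0.595868 and s≡sin(β/2)=0.803082, N=[120·1·1·120]^{1/2}=120.000000
The bounds max(0,m−m')=0 and min(l+m,l−m')=1 give 2 terms
  k=0: (−1)^4·120.0000/(24)·0.5959^2·0.8031^4 = +0.738432
  k=1: (−1)^5·120.0000/(120)·0.5959^0·0.8031^6 = -0.268263
d^3_{2,-2}(1.8649) = +0.738432 -0.268263 = +0.470169

d=0.4702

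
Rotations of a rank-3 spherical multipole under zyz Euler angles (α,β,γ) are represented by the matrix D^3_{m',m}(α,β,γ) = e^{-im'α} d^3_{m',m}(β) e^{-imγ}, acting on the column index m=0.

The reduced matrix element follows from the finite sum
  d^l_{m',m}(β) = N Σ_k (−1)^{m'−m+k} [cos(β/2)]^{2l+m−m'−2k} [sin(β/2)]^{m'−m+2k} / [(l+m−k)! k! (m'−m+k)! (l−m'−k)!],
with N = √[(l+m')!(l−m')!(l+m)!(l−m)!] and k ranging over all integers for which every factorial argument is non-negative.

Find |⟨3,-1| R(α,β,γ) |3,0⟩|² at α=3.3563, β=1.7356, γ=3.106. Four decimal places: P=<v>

P=0.1366

Split into d^3_{-1,0}(β=1.7356) × two z-phases.
Half-angle: c=0.646507, s=0.762908. N=√(2·24·6·6)=41.569219
The bounds max(0,m−m')=1 and min(l+m,l−m')=3 give 3 terms
  k=1: (−1)^0·41.5692/(12)·0.6465^5·0.7629^1 = +0.298488
  k=2: (−1)^1·41.5692/(4)·0.6465^3·0.7629^3 = -1.246947
  k=3: (−1)^2·41.5692/(12)·0.6465^1·0.7629^5 = +0.578796
d^3_{-1,0}(1.7356) = +0.298488 -1.246947 +0.578796 = -0.369662
|D^3_{-1,0}|² = |d^3_{-1,0}(β)|² = (-0.369662)² = 0.136650 (the z-rotation phases have unit modulus)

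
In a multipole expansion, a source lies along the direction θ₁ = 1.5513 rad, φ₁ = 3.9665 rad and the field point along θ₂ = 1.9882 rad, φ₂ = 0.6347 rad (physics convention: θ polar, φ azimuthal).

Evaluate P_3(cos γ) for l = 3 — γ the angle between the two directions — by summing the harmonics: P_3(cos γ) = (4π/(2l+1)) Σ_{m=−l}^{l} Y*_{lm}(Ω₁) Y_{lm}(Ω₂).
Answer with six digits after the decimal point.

-0.497358

Summing Y*_{l m}(θ₁,φ₁)·Y_{l m}(θ₂,φ₂) over m ∈ [−3, 3]; prefactor 4π/(2·3+1) = 1.795196:
  m=-3: (0.327651, -0.257918) × (-0.104276, -0.301183) = (-0.111847, -0.071788)  (running Σ = (-0.111847, -0.071788))
  m=-2: (-0.001572, 0.019854) × (-0.102775, 0.330609) = (-0.006402, -0.002560)  (running Σ = (-0.118249, -0.074349))
  m=-1: (0.218860, 0.236875) × (-0.042417, 0.031234) = (-0.016682, -0.003212)  (running Σ = (-0.134931, -0.077560))
  m=0: (-0.021811, -0.000000) × (0.329536, 0.000000) = (-0.007188, -0.000000)  (running Σ = (-0.142119, -0.077560))
  m=1: (-0.218860, 0.236875) × (0.042417, 0.031234) = (-0.016682, 0.003212)  (running Σ = (-0.158800, -0.074349))
  m=2: (-0.001572, -0.019854) × (-0.102775, -0.330609) = (-0.006402, 0.002560)  (running Σ = (-0.165203, -0.071788))
  m=3: (-0.327651, -0.257918) × (0.104276, -0.301183) = (-0.111847, 0.071788)  (running Σ = (-0.277049, 0.000000))
Total Σ_m = (-0.277049, 0.000000). Multiply by 1.795196: (-0.497358, 0.000000). P_3(cos γ) = -0.497358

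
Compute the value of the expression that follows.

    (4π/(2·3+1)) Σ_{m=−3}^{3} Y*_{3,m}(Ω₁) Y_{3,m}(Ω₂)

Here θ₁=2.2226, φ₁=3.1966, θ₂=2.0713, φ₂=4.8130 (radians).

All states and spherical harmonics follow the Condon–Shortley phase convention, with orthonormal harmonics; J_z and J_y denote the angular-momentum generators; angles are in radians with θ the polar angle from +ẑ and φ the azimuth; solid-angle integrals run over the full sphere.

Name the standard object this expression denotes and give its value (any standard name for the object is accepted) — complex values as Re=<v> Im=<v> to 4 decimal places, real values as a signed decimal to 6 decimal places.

This sum is the spherical-harmonic addition theorem: it equals the Legendre polynomial P_l(cos γ) of the angle γ between the two directions.
Addition theorem: P_3(cos γ) = (4π/7) Σ_m Y*_{lm}(Ω₁) Y_{lm}(Ω₂), m = −3…3:
  m=-3: Y*=-0.206783-0.034437i  Y=-0.083758-0.269019i  product +0.008056+0.058513i
  m=-2: Y*=-0.389451-0.043019i  Y=+0.369871-0.075447i  product -0.147293+0.013472i
  m=-1: Y*=-0.215477-0.011865i  Y=+0.004311+0.042701i  product -0.000422-0.009252i
  m=+0: Y*=+0.262609-0.000000i  Y=+0.331045+0.000000i  product +0.086935+0.000000i
  m=+1: Y*=+0.215477-0.011865i  Y=-0.004311+0.042701i  product -0.000422+0.009252i
  m=+2: Y*=-0.389451+0.043019i  Y=+0.369871+0.075447i  product -0.147293-0.013472i
  m=+3: Y*=+0.206783-0.034437i  Y=+0.083758-0.269019i  product +0.008056-0.058513i
Total Σ_m = -0.192383-0.000000i. Multiply by 1.795196: -0.345365-0.000000i. P_3(cos γ) = -0.345365

Legendre polynomial (addition theorem), -0.345365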